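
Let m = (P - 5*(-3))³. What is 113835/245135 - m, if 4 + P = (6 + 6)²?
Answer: -182570396858/49027 ≈ -3.7239e+6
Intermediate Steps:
P = 140 (P = -4 + (6 + 6)² = -4 + 12² = -4 + 144 = 140)
m = 3723875 (m = (140 - 5*(-3))³ = (140 + 15)³ = 155³ = 3723875)
113835/245135 - m = 113835/245135 - 1*3723875 = 113835*(1/245135) - 3723875 = 22767/49027 - 3723875 = -182570396858/49027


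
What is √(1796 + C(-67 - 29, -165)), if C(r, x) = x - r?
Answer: √1727 ≈ 41.557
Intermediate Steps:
√(1796 + C(-67 - 29, -165)) = √(1796 + (-165 - (-67 - 29))) = √(1796 + (-165 - 1*(-96))) = √(1796 + (-165 + 96)) = √(1796 - 69) = √1727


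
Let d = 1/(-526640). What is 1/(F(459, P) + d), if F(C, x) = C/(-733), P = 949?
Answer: -386027120/241728493 ≈ -1.5969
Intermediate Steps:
F(C, x) = -C/733 (F(C, x) = C*(-1/733) = -C/733)
d = -1/526640 ≈ -1.8988e-6
1/(F(459, P) + d) = 1/(-1/733*459 - 1/526640) = 1/(-459/733 - 1/526640) = 1/(-241728493/386027120) = -386027120/241728493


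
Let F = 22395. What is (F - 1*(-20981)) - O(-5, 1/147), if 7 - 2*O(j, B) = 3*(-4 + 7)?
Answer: 43377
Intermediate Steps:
O(j, B) = -1 (O(j, B) = 7/2 - 3*(-4 + 7)/2 = 7/2 - 3*3/2 = 7/2 - ½*9 = 7/2 - 9/2 = -1)
(F - 1*(-20981)) - O(-5, 1/147) = (22395 - 1*(-20981)) - 1*(-1) = (22395 + 20981) + 1 = 43376 + 1 = 43377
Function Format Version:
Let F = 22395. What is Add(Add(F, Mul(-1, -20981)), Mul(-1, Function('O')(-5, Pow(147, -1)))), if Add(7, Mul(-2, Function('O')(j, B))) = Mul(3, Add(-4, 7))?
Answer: 43377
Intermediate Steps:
Function('O')(j, B) = -1 (Function('O')(j, B) = Add(Rational(7, 2), Mul(Rational(-1, 2), Mul(3, Add(-4, 7)))) = Add(Rational(7, 2), Mul(Rational(-1, 2), Mul(3, 3))) = Add(Rational(7, 2), Mul(Rational(-1, 2), 9)) = Add(Rational(7, 2), Rational(-9, 2)) = -1)
Add(Add(F, Mul(-1, -20981)), Mul(-1, Function('O')(-5, Pow(147, -1)))) = Add(Add(22395, Mul(-1, -20981)), Mul(-1, -1)) = Add(Add(22395, 20981), 1) = Add(43376, 1) = 43377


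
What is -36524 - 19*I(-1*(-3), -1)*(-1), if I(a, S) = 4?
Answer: -36448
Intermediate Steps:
-36524 - 19*I(-1*(-3), -1)*(-1) = -36524 - 19*4*(-1) = -36524 - 76*(-1) = -36524 + 76 = -36448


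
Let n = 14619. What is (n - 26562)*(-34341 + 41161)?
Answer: -81451260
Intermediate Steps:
(n - 26562)*(-34341 + 41161) = (14619 - 26562)*(-34341 + 41161) = -11943*6820 = -81451260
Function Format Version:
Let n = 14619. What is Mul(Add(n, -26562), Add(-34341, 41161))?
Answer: -81451260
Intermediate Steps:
Mul(Add(n, -26562), Add(-34341, 41161)) = Mul(Add(14619, -26562), Add(-34341, 41161)) = Mul(-11943, 6820) = -81451260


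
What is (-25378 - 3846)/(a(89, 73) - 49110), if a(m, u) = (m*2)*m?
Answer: 7306/8317 ≈ 0.87844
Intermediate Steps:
a(m, u) = 2*m² (a(m, u) = (2*m)*m = 2*m²)
(-25378 - 3846)/(a(89, 73) - 49110) = (-25378 - 3846)/(2*89² - 49110) = -29224/(2*7921 - 49110) = -29224/(15842 - 49110) = -29224/(-33268) = -29224*(-1/33268) = 7306/8317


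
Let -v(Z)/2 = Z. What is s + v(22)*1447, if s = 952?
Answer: -62716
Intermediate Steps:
v(Z) = -2*Z
s + v(22)*1447 = 952 - 2*22*1447 = 952 - 44*1447 = 952 - 63668 = -62716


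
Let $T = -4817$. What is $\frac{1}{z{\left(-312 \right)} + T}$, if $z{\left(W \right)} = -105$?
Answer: $- \frac{1}{4922} \approx -0.00020317$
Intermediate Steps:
$\frac{1}{z{\left(-312 \right)} + T} = \frac{1}{-105 - 4817} = \frac{1}{-4922} = - \frac{1}{4922}$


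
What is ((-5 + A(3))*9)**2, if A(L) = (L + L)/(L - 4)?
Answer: 9801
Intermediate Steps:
A(L) = 2*L/(-4 + L) (A(L) = (2*L)/(-4 + L) = 2*L/(-4 + L))
((-5 + A(3))*9)**2 = ((-5 + 2*3/(-4 + 3))*9)**2 = ((-5 + 2*3/(-1))*9)**2 = ((-5 + 2*3*(-1))*9)**2 = ((-5 - 6)*9)**2 = (-11*9)**2 = (-99)**2 = 9801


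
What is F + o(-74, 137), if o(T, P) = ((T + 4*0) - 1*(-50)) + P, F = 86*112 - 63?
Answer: 9682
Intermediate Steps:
F = 9569 (F = 9632 - 63 = 9569)
o(T, P) = 50 + P + T (o(T, P) = ((T + 0) + 50) + P = (T + 50) + P = (50 + T) + P = 50 + P + T)
F + o(-74, 137) = 9569 + (50 + 137 - 74) = 9569 + 113 = 9682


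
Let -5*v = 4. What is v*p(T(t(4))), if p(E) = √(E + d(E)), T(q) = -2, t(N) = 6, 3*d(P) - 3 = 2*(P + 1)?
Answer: -4*I*√15/15 ≈ -1.0328*I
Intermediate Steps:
d(P) = 5/3 + 2*P/3 (d(P) = 1 + (2*(P + 1))/3 = 1 + (2*(1 + P))/3 = 1 + (2 + 2*P)/3 = 1 + (⅔ + 2*P/3) = 5/3 + 2*P/3)
v = -⅘ (v = -⅕*4 = -⅘ ≈ -0.80000)
p(E) = √(5/3 + 5*E/3) (p(E) = √(E + (5/3 + 2*E/3)) = √(5/3 + 5*E/3))
v*p(T(t(4))) = -4*√(15 + 15*(-2))/15 = -4*√(15 - 30)/15 = -4*√(-15)/15 = -4*I*√15/15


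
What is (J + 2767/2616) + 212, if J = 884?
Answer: 2869903/2616 ≈ 1097.1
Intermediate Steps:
(J + 2767/2616) + 212 = (884 + 2767/2616) + 212 = 2315311/2616 + 212 = 2869903/2616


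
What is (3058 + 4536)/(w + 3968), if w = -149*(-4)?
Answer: 3797/2282 ≈ 1.6639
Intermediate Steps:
w = 596
(3058 + 4536)/(w + 3968) = (3058 + 4536)/(596 + 3968) = 7594/4564 = 7594*(1/4564) = 3797/2282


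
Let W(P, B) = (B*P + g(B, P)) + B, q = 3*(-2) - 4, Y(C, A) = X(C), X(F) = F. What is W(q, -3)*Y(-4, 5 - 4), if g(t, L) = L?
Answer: -68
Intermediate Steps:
Y(C, A) = C
q = -10 (q = -6 - 4 = -10)
W(P, B) = B + P + B*P (W(P, B) = (B*P + P) + B = (P + B*P) + B = B + P + B*P)
W(q, -3)*Y(-4, 5 - 4) = (-3 - 10 - 3*(-10))*(-4) = (-3 - 10 + 30)*(-4) = 17*(-4) = -68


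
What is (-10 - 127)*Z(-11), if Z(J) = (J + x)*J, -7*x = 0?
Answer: -16577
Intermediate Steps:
x = 0 (x = -⅐*0 = 0)
Z(J) = J² (Z(J) = (J + 0)*J = J*J = J²)
(-10 - 127)*Z(-11) = (-10 - 127)*(-11)² = -137*121 = -16577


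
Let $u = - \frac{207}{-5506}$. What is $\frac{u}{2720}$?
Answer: $\frac{207}{14976320} \approx 1.3822 \cdot 10^{-5}$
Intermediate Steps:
$u = \frac{207}{5506}$ ($u = \left(-207\right) \left(- \frac{1}{5506}\right) = \frac{207}{5506} \approx 0.037595$)
$\frac{u}{2720} = \frac{207}{5506 \cdot 2720} = \frac{207}{5506} \cdot \frac{1}{2720} = \frac{207}{14976320}$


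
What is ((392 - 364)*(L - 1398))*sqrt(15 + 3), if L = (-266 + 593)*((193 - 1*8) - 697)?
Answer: -14181048*sqrt(2) ≈ -2.0055e+7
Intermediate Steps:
L = -167424 (L = 327*((193 - 8) - 697) = 327*(185 - 697) = 327*(-512) = -167424)
((392 - 364)*(L - 1398))*sqrt(15 + 3) = ((392 - 364)*(-167424 - 1398))*sqrt(15 + 3) = (28*(-168822))*sqrt(18) = -14181048*sqrt(2)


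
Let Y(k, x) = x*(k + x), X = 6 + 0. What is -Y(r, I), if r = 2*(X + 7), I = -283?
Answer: -72731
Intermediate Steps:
X = 6
r = 26 (r = 2*(6 + 7) = 2*13 = 26)
-Y(r, I) = -(-283)*(26 - 283) = -(-283)*(-257) = -1*72731 = -72731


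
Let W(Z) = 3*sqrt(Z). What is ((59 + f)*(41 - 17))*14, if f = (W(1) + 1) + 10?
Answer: 24528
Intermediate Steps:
f = 14 (f = (3*sqrt(1) + 1) + 10 = (3*1 + 1) + 10 = (3 + 1) + 10 = 4 + 10 = 14)
((59 + f)*(41 - 17))*14 = ((59 + 14)*(41 - 17))*14 = (73*24)*14 = 1752*14 = 24528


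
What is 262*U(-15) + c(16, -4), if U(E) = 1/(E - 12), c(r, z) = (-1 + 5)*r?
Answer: 1466/27 ≈ 54.296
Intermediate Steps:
c(r, z) = 4*r
U(E) = 1/(-12 + E)
262*U(-15) + c(16, -4) = 262/(-12 - 15) + 4*16 = 262/(-27) + 64 = 262*(-1/27) + 64 = -262/27 + 64 = 1466/27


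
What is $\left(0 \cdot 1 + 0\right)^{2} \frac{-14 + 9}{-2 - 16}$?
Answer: $0$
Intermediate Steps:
$\left(0 \cdot 1 + 0\right)^{2} \frac{-14 + 9}{-2 - 16} = \left(0 + 0\right)^{2} \left(- \frac{5}{-18}\right) = 0^{2} \left(\left(-5\right) \left(- \frac{1}{18}\right)\right) = 0 \cdot \frac{5}{18} = 0$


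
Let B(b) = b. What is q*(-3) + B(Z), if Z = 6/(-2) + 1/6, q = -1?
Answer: ⅙ ≈ 0.16667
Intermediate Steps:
Z = -17/6 (Z = 6*(-½) + 1*(⅙) = -3 + ⅙ = -17/6 ≈ -2.8333)
q*(-3) + B(Z) = -1*(-3) - 17/6 = 3 - 17/6 = ⅙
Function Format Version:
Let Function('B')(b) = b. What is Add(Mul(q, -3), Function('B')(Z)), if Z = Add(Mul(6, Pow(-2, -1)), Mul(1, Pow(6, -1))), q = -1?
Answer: Rational(1, 6) ≈ 0.16667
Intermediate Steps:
Z = Rational(-17, 6) (Z = Add(Mul(6, Rational(-1, 2)), Mul(1, Rational(1, 6))) = Add(-3, Rational(1, 6)) = Rational(-17, 6) ≈ -2.8333)
Add(Mul(q, -3), Function('B')(Z)) = Add(Mul(-1, -3), Rational(-17, 6)) = Add(3, Rational(-17, 6)) = Rational(1, 6)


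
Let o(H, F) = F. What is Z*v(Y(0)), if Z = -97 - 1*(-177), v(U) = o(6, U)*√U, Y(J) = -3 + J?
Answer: -240*I*√3 ≈ -415.69*I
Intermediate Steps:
v(U) = U^(3/2) (v(U) = U*√U = U^(3/2))
Z = 80 (Z = -97 + 177 = 80)
Z*v(Y(0)) = 80*(-3 + 0)^(3/2) = 80*(-3)^(3/2) = 80*(-3*I*√3) = -240*I*√3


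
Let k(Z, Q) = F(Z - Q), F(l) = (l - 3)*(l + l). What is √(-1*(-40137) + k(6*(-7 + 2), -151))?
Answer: √68693 ≈ 262.09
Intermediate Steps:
F(l) = 2*l*(-3 + l) (F(l) = (-3 + l)*(2*l) = 2*l*(-3 + l))
k(Z, Q) = 2*(Z - Q)*(-3 + Z - Q) (k(Z, Q) = 2*(Z - Q)*(-3 + (Z - Q)) = 2*(Z - Q)*(-3 + Z - Q))
√(-1*(-40137) + k(6*(-7 + 2), -151)) = √(-1*(-40137) + 2*(-151 - 6*(-7 + 2))*(3 - 151 - 6*(-7 + 2))) = √(40137 + 2*(-151 - 6*(-5))*(3 - 151 - 6*(-5))) = √(40137 + 2*(-151 - 1*(-30))*(3 - 151 - 1*(-30))) = √(40137 + 2*(-151 + 30)*(3 - 151 + 30)) = √(40137 + 2*(-121)*(-118)) = √(40137 + 28556) = √68693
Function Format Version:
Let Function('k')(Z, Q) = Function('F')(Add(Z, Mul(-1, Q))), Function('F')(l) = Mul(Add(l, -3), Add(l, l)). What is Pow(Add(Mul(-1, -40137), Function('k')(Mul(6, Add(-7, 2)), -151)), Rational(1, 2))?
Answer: Pow(68693, Rational(1, 2)) ≈ 262.09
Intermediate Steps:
Function('F')(l) = Mul(2, l, Add(-3, l)) (Function('F')(l) = Mul(Add(-3, l), Mul(2, l)) = Mul(2, l, Add(-3, l)))
Function('k')(Z, Q) = Mul(2, Add(Z, Mul(-1, Q)), Add(-3, Z, Mul(-1, Q))) (Function('k')(Z, Q) = Mul(2, Add(Z, Mul(-1, Q)), Add(-3, Add(Z, Mul(-1, Q)))) = Mul(2, Add(Z, Mul(-1, Q)), Add(-3, Z, Mul(-1, Q))))
Pow(Add(Mul(-1, -40137), Function('k')(Mul(6, Add(-7, 2)), -151)), Rational(1, 2)) = Pow(Add(Mul(-1, -40137), Mul(2, Add(-151, Mul(-1, Mul(6, Add(-7, 2)))), Add(3, -151, Mul(-1, Mul(6, Add(-7, 2)))))), Rational(1, 2)) = Pow(Add(40137, Mul(2, Add(-151, Mul(-1, Mul(6, -5))), Add(3, -151, Mul(-1, Mul(6, -5))))), Rational(1, 2)) = Pow(Add(40137, Mul(2, Add(-151, Mul(-1, -30)), Add(3, -151, Mul(-1, -30)))), Rational(1, 2)) = Pow(Add(40137, Mul(2, Add(-151, 30), Add(3, -151, 30))), Rational(1, 2)) = Pow(Add(40137, Mul(2, -121, -118)), Rational(1, 2)) = Pow(Add(40137, 28556), Rational(1, 2)) = Pow(68693, Rational(1, 2))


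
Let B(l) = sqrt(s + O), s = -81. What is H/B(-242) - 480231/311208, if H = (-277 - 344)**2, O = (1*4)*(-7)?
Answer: -160077/103736 - 385641*I*sqrt(109)/109 ≈ -1.5431 - 36938.0*I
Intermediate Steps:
O = -28 (O = 4*(-7) = -28)
B(l) = I*sqrt(109) (B(l) = sqrt(-81 - 28) = sqrt(-109) = I*sqrt(109))
H = 385641 (H = (-621)**2 = 385641)
H/B(-242) - 480231/311208 = 385641/((I*sqrt(109))) - 480231/311208 = 385641*(-I*sqrt(109)/109) - 480231*1/311208 = -385641*I*sqrt(109)/109 - 160077/103736 = -160077/103736 - 385641*I*sqrt(109)/109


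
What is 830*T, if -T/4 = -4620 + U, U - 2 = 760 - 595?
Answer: 14783960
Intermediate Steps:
U = 167 (U = 2 + (760 - 595) = 2 + 165 = 167)
T = 17812 (T = -4*(-4620 + 167) = -4*(-4453) = 17812)
830*T = 830*17812 = 14783960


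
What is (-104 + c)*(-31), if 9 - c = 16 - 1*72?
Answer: 1209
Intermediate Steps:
c = 65 (c = 9 - (16 - 1*72) = 9 - (16 - 72) = 9 - 1*(-56) = 9 + 56 = 65)
(-104 + c)*(-31) = (-104 + 65)*(-31) = -39*(-31) = 1209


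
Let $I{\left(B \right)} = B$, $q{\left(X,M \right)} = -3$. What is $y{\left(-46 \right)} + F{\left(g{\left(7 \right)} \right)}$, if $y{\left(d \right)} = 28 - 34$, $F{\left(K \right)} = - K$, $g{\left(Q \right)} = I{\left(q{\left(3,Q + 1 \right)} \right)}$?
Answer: $-3$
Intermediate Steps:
$g{\left(Q \right)} = -3$
$y{\left(d \right)} = -6$ ($y{\left(d \right)} = 28 - 34 = -6$)
$y{\left(-46 \right)} + F{\left(g{\left(7 \right)} \right)} = -6 - -3 = -6 + 3 = -3$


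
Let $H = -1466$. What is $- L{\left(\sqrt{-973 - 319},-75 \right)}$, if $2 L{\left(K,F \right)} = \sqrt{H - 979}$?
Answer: $- \frac{i \sqrt{2445}}{2} \approx - 24.723 i$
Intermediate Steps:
$L{\left(K,F \right)} = \frac{i \sqrt{2445}}{2}$ ($L{\left(K,F \right)} = \frac{\sqrt{-1466 - 979}}{2} = \frac{\sqrt{-2445}}{2} = \frac{i \sqrt{2445}}{2}$)
$- L{\left(\sqrt{-973 - 319},-75 \right)} = - \frac{i \sqrt{2445}}{2}$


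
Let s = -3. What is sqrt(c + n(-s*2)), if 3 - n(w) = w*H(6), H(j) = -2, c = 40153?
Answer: 2*sqrt(10042) ≈ 200.42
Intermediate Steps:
n(w) = 3 + 2*w (n(w) = 3 - w*(-2) = 3 - (-2)*w = 3 + 2*w)
sqrt(c + n(-s*2)) = sqrt(40153 + (3 + 2*(-1*(-3)*2))) = sqrt(40153 + (3 + 2*(3*2))) = sqrt(40153 + (3 + 2*6)) = sqrt(40153 + (3 + 12)) = sqrt(40153 + 15) = sqrt(40168) = 2*sqrt(10042)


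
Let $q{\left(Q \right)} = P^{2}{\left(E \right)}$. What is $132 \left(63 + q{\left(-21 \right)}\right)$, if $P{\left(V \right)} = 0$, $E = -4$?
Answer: $8316$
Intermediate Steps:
$q{\left(Q \right)} = 0$ ($q{\left(Q \right)} = 0^{2} = 0$)
$132 \left(63 + q{\left(-21 \right)}\right) = 132 \left(63 + 0\right) = 132 \cdot 63 = 8316$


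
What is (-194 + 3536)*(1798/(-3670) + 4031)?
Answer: 24717385212/1835 ≈ 1.3470e+7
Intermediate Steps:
(-194 + 3536)*(1798/(-3670) + 4031) = 3342*(1798*(-1/3670) + 4031) = 3342*(-899/1835 + 4031) = 3342*(7395986/1835) = 24717385212/1835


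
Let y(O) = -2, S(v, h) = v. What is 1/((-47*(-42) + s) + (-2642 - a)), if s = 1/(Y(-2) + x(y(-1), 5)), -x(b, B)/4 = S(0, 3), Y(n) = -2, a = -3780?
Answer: 2/6223 ≈ 0.00032139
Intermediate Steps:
x(b, B) = 0 (x(b, B) = -4*0 = 0)
s = -½ (s = 1/(-2 + 0) = 1/(-2) = -½ ≈ -0.50000)
1/((-47*(-42) + s) + (-2642 - a)) = 1/((-47*(-42) - ½) + (-2642 - 1*(-3780))) = 1/((1974 - ½) + (-2642 + 3780)) = 1/(3947/2 + 1138) = 1/(6223/2) = 2/6223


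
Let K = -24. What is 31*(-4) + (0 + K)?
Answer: -148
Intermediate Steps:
31*(-4) + (0 + K) = 31*(-4) + (0 - 24) = -124 - 24 = -148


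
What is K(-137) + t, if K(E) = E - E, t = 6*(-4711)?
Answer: -28266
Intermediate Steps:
t = -28266
K(E) = 0
K(-137) + t = 0 - 28266 = -28266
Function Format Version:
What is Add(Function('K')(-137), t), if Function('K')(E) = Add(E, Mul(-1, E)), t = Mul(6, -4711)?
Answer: -28266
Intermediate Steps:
t = -28266
Function('K')(E) = 0
Add(Function('K')(-137), t) = Add(0, -28266) = -28266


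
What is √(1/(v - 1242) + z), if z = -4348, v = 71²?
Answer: 3*I*√6972452861/3799 ≈ 65.939*I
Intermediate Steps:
v = 5041
√(1/(v - 1242) + z) = √(1/(5041 - 1242) - 4348) = √(1/3799 - 4348) = √(-16518051/3799) = 3*I*√6972452861/3799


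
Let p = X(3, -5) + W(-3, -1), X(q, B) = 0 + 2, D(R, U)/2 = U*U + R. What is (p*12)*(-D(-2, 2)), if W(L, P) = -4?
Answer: 96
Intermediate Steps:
D(R, U) = 2*R + 2*U**2 (D(R, U) = 2*(U*U + R) = 2*(U**2 + R) = 2*(R + U**2) = 2*R + 2*U**2)
X(q, B) = 2
p = -2 (p = 2 - 4 = -2)
(p*12)*(-D(-2, 2)) = (-2*12)*(-(2*(-2) + 2*2**2)) = -(-24)*(-4 + 2*4) = -(-24)*(-4 + 8) = -(-24)*4 = -24*(-4) = 96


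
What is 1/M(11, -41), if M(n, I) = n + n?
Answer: 1/22 ≈ 0.045455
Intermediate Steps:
M(n, I) = 2*n
1/M(11, -41) = 1/(2*11) = 1/22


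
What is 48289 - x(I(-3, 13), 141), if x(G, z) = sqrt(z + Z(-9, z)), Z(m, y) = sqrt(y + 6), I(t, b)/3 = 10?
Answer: 48289 - sqrt(141 + 7*sqrt(3)) ≈ 48277.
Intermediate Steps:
I(t, b) = 30 (I(t, b) = 3*10 = 30)
Z(m, y) = sqrt(6 + y)
x(G, z) = sqrt(z + sqrt(6 + z))
48289 - x(I(-3, 13), 141) = 48289 - sqrt(141 + sqrt(6 + 141)) = 48289 - sqrt(141 + sqrt(147)) = 48289 - sqrt(141 + 7*sqrt(3))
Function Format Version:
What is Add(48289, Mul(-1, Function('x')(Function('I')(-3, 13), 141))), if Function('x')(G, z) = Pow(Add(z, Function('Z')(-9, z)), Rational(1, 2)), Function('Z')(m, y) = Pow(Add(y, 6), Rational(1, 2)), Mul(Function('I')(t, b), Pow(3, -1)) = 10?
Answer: Add(48289, Mul(-1, Pow(Add(141, Mul(7, Pow(3, Rational(1, 2)))), Rational(1, 2)))) ≈ 48277.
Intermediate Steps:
Function('I')(t, b) = 30 (Function('I')(t, b) = Mul(3, 10) = 30)
Function('Z')(m, y) = Pow(Add(6, y), Rational(1, 2))
Function('x')(G, z) = Pow(Add(z, Pow(Add(6, z), Rational(1, 2))), Rational(1, 2))
Add(48289, Mul(-1, Function('x')(Function('I')(-3, 13), 141))) = Add(48289, Mul(-1, Pow(Add(141, Pow(Add(6, 141), Rational(1, 2))), Rational(1, 2)))) = Add(48289, Mul(-1, Pow(Add(141, Pow(147, Rational(1, 2))), Rational(1, 2)))) = Add(48289, Mul(-1, Pow(Add(141, Mul(7, Pow(3, Rational(1, 2)))), Rational(1, 2))))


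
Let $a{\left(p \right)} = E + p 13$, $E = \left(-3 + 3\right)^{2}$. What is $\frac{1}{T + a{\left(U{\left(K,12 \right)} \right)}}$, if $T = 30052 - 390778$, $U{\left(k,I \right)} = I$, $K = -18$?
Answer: $- \frac{1}{360570} \approx -2.7734 \cdot 10^{-6}$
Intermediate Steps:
$E = 0$ ($E = 0^{2} = 0$)
$T = -360726$
$a{\left(p \right)} = 13 p$ ($a{\left(p \right)} = 0 + p 13 = 0 + 13 p = 13 p$)
$\frac{1}{T + a{\left(U{\left(K,12 \right)} \right)}} = \frac{1}{-360726 + 13 \cdot 12} = \frac{1}{-360726 + 156} = \frac{1}{-360570} = - \frac{1}{360570}$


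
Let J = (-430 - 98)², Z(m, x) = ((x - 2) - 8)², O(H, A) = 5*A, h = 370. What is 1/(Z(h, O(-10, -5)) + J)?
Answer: 1/280009 ≈ 3.5713e-6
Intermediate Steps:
Z(m, x) = (-10 + x)² (Z(m, x) = ((-2 + x) - 8)² = (-10 + x)²)
J = 278784 (J = (-528)² = 278784)
1/(Z(h, O(-10, -5)) + J) = 1/((-10 + 5*(-5))² + 278784) = 1/((-10 - 25)² + 278784) = 1/((-35)² + 278784) = 1/(1225 + 278784) = 1/280009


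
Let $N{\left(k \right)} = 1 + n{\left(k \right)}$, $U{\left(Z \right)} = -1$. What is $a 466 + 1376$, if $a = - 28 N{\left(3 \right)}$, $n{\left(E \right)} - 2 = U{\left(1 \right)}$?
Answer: $-24720$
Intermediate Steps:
$n{\left(E \right)} = 1$ ($n{\left(E \right)} = 2 - 1 = 1$)
$N{\left(k \right)} = 2$ ($N{\left(k \right)} = 1 + 1 = 2$)
$a = -56$ ($a = \left(-28\right) 2 = -56$)
$a 466 + 1376 = \left(-56\right) 466 + 1376 = -26096 + 1376 = -24720$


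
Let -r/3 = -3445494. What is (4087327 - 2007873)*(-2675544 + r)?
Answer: 15930568167852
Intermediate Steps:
r = 10336482 (r = -3*(-3445494) = 10336482)
(4087327 - 2007873)*(-2675544 + r) = (4087327 - 2007873)*(-2675544 + 10336482) = 2079454*7660938 = 15930568167852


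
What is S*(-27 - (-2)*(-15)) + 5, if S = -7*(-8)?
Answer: -3187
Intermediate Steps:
S = 56
S*(-27 - (-2)*(-15)) + 5 = 56*(-27 - (-2)*(-15)) + 5 = 56*(-27 - 1*30) + 5 = 56*(-27 - 30) + 5 = 56*(-57) + 5 = -3192 + 5 = -3187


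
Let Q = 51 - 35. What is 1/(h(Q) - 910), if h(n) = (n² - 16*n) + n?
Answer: -1/894 ≈ -0.0011186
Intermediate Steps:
Q = 16
h(n) = n² - 15*n
1/(h(Q) - 910) = 1/(16*(-15 + 16) - 910) = 1/(16*1 - 910) = 1/(16 - 910) = 1/(-894) = -1/894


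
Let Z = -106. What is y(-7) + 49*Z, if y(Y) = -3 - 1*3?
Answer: -5200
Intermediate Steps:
y(Y) = -6 (y(Y) = -3 - 3 = -6)
y(-7) + 49*Z = -6 + 49*(-106) = -6 - 5194 = -5200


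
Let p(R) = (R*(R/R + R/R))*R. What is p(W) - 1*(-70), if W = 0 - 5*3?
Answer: 520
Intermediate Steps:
W = -15 (W = 0 - 15 = -15)
p(R) = 2*R² (p(R) = (R*(1 + 1))*R = (R*2)*R = (2*R)*R = 2*R²)
p(W) - 1*(-70) = 2*(-15)² - 1*(-70) = 2*225 + 70 = 450 + 70 = 520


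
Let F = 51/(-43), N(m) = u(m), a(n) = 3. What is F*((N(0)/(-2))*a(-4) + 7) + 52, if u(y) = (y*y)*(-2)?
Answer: 1879/43 ≈ 43.698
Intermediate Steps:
u(y) = -2*y² (u(y) = y²*(-2) = -2*y²)
N(m) = -2*m²
F = -51/43 (F = 51*(-1/43) = -51/43 ≈ -1.1860)
F*((N(0)/(-2))*a(-4) + 7) + 52 = -51*((-2*0²/(-2))*3 + 7)/43 + 52 = -51*((-2*0*(-½))*3 + 7)/43 + 52 = -51*((0*(-½))*3 + 7)/43 + 52 = -51*(0*3 + 7)/43 + 52 = -51*(0 + 7)/43 + 52 = -51/43*7 + 52 = -357/43 + 52 = 1879/43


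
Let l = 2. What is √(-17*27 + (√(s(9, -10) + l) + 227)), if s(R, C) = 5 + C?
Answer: √(-232 + I*√3) ≈ 0.05686 + 15.232*I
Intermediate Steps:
√(-17*27 + (√(s(9, -10) + l) + 227)) = √(-17*27 + (√((5 - 10) + 2) + 227)) = √(-459 + (√(-5 + 2) + 227)) = √(-459 + (√(-3) + 227)) = √(-459 + (I*√3 + 227)) = √(-459 + (227 + I*√3)) = √(-232 + I*√3)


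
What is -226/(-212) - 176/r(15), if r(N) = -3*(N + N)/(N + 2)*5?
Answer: 184001/23850 ≈ 7.7149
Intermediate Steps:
r(N) = -30*N/(2 + N) (r(N) = -3*2*N/(2 + N)*5 = -6*N/(2 + N)*5 = -30*N/(2 + N))
-226/(-212) - 176/r(15) = -226/(-212) - 176/((-30*15/(2 + 15))) = -226*(-1/212) - 176/((-30*15/17)) = 113/106 - 176/((-30*15*1/17)) = 113/106 - 176/(-450/17) = 113/106 - 176*(-17/450) = 113/106 + 1496/225 = 184001/23850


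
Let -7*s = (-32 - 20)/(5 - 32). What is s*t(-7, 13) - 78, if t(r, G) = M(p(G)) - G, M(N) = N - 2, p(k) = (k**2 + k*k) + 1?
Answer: -1170/7 ≈ -167.14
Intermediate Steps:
p(k) = 1 + 2*k**2 (p(k) = (k**2 + k**2) + 1 = 2*k**2 + 1 = 1 + 2*k**2)
M(N) = -2 + N
t(r, G) = -1 - G + 2*G**2 (t(r, G) = (-2 + (1 + 2*G**2)) - G = (-1 + 2*G**2) - G = -1 - G + 2*G**2)
s = -52/189 (s = -(-32 - 20)/(7*(5 - 32)) = -(-52)/(7*(-27)) = -(-52)*(-1)/(7*27) = -1/7*52/27 = -52/189 ≈ -0.27513)
s*t(-7, 13) - 78 = -52*(-1 - 1*13 + 2*13**2)/189 - 78 = -52*(-1 - 13 + 2*169)/189 - 78 = -52*(-1 - 13 + 338)/189 - 78 = -52/189*324 - 78 = -624/7 - 78 = -1170/7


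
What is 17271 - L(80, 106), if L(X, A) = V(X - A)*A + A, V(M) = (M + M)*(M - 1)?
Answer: -131659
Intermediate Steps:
V(M) = 2*M*(-1 + M) (V(M) = (2*M)*(-1 + M) = 2*M*(-1 + M))
L(X, A) = A + 2*A*(X - A)*(-1 + X - A) (L(X, A) = (2*(X - A)*(-1 + (X - A)))*A + A = (2*(X - A)*(-1 + X - A))*A + A = 2*A*(X - A)*(-1 + X - A) + A = A + 2*A*(X - A)*(-1 + X - A))
17271 - L(80, 106) = 17271 - 106*(1 + 2*(106 - 1*80)*(1 + 106 - 1*80)) = 17271 - 106*(1 + 2*(106 - 80)*(1 + 106 - 80)) = 17271 - 106*(1 + 2*26*27) = 17271 - 106*(1 + 1404) = 17271 - 106*1405 = 17271 - 1*148930 = 17271 - 148930 = -131659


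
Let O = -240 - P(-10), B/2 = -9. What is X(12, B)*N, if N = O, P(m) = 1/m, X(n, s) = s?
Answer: 21591/5 ≈ 4318.2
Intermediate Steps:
B = -18 (B = 2*(-9) = -18)
O = -2399/10 (O = -240 - 1/(-10) = -240 - 1*(-⅒) = -240 + ⅒ = -2399/10 ≈ -239.90)
N = -2399/10 ≈ -239.90
X(12, B)*N = -18*(-2399/10) = 21591/5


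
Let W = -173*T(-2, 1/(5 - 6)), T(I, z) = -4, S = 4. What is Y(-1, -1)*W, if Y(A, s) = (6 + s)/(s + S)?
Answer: 3460/3 ≈ 1153.3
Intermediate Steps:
Y(A, s) = (6 + s)/(4 + s) (Y(A, s) = (6 + s)/(s + 4) = (6 + s)/(4 + s))
W = 692 (W = -173*(-4) = 692)
Y(-1, -1)*W = ((6 - 1)/(4 - 1))*692 = (5/3)*692 = 3460/3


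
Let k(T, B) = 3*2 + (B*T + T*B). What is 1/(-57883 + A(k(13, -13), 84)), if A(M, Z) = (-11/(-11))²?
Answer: -1/57882 ≈ -1.7277e-5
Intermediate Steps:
k(T, B) = 6 + 2*B*T (k(T, B) = 6 + (B*T + B*T) = 6 + 2*B*T)
A(M, Z) = 1 (A(M, Z) = (-11*(-1/11))² = 1² = 1)
1/(-57883 + A(k(13, -13), 84)) = 1/(-57883 + 1) = 1/(-57882) = -1/57882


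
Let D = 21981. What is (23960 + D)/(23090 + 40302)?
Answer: 6563/9056 ≈ 0.72471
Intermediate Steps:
(23960 + D)/(23090 + 40302) = (23960 + 21981)/(23090 + 40302) = 45941/63392 = 45941*(1/63392) = 6563/9056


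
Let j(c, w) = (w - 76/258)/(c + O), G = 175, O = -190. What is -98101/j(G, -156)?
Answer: -189825435/20162 ≈ -9415.0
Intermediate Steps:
j(c, w) = (-38/129 + w)/(-190 + c) (j(c, w) = (w - 76/258)/(c - 190) = (w - 76*1/258)/(-190 + c) = (w - 38/129)/(-190 + c) = (-38/129 + w)/(-190 + c))
-98101/j(G, -156) = -98101*(-190 + 175)/(-38/129 - 156) = -98101/(-20162/129/(-15)) = -98101/((-1/15*(-20162/129))) = -98101/20162/1935 = -98101*1935/20162 = -189825435/20162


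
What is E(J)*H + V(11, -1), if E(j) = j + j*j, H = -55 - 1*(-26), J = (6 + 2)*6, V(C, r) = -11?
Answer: -68219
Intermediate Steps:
J = 48 (J = 8*6 = 48)
H = -29 (H = -55 + 26 = -29)
E(j) = j + j²
E(J)*H + V(11, -1) = (48*(1 + 48))*(-29) - 11 = (48*49)*(-29) - 11 = 2352*(-29) - 11 = -68208 - 11 = -68219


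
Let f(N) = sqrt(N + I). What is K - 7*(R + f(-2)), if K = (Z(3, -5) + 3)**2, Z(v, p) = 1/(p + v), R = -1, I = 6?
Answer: -3/4 ≈ -0.75000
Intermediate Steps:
f(N) = sqrt(6 + N) (f(N) = sqrt(N + 6) = sqrt(6 + N))
K = 25/4 (K = (1/(-5 + 3) + 3)**2 = (1/(-2) + 3)**2 = (-1/2 + 3)**2 = (5/2)**2 = 25/4 ≈ 6.2500)
K - 7*(R + f(-2)) = 25/4 - 7*(-1 + sqrt(6 - 2)) = 25/4 - 7*(-1 + sqrt(4)) = 25/4 - 7*(-1 + 2) = 25/4 - 7*1 = 25/4 - 7 = -3/4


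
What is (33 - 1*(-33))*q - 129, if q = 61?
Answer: 3897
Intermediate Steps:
(33 - 1*(-33))*q - 129 = (33 - 1*(-33))*61 - 129 = (33 + 33)*61 - 129 = 66*61 - 129 = 4026 - 129 = 3897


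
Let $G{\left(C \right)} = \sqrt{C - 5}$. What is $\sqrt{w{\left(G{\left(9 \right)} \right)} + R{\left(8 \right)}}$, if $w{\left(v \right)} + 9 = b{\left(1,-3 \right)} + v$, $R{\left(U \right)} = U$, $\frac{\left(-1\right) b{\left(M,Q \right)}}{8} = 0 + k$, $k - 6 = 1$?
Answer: $i \sqrt{55} \approx 7.4162 i$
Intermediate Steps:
$k = 7$ ($k = 6 + 1 = 7$)
$b{\left(M,Q \right)} = -56$ ($b{\left(M,Q \right)} = - 8 \left(0 + 7\right) = \left(-8\right) 7 = -56$)
$G{\left(C \right)} = \sqrt{-5 + C}$
$w{\left(v \right)} = -65 + v$ ($w{\left(v \right)} = -9 + \left(-56 + v\right) = -65 + v$)
$\sqrt{w{\left(G{\left(9 \right)} \right)} + R{\left(8 \right)}} = \sqrt{\left(-65 + \sqrt{-5 + 9}\right) + 8} = \sqrt{\left(-65 + \sqrt{4}\right) + 8} = \sqrt{\left(-65 + 2\right) + 8} = \sqrt{-63 + 8} = \sqrt{-55} = i \sqrt{55}$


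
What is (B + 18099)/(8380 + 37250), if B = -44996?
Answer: -2069/3510 ≈ -0.58946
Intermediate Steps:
(B + 18099)/(8380 + 37250) = (-44996 + 18099)/(8380 + 37250) = -26897/45630 = -26897*1/45630 = -2069/3510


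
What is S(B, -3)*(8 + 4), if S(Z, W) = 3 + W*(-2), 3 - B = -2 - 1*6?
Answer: 108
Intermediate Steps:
B = 11 (B = 3 - (-2 - 1*6) = 3 - (-2 - 6) = 3 - 1*(-8) = 3 + 8 = 11)
S(Z, W) = 3 - 2*W
S(B, -3)*(8 + 4) = (3 - 2*(-3))*(8 + 4) = (3 + 6)*12 = 9*12 = 108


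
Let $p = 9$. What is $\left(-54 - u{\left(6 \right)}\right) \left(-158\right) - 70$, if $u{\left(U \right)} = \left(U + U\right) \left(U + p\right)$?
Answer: $36902$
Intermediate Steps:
$u{\left(U \right)} = 2 U \left(9 + U\right)$ ($u{\left(U \right)} = \left(U + U\right) \left(U + 9\right) = 2 U \left(9 + U\right)$)
$\left(-54 - u{\left(6 \right)}\right) \left(-158\right) - 70 = \left(-54 - 2 \cdot 6 \left(9 + 6\right)\right) \left(-158\right) - 70 = \left(-54 - 2 \cdot 6 \cdot 15\right) \left(-158\right) - 70 = \left(-54 - 180\right) \left(-158\right) - 70 = \left(-234\right) \left(-158\right) - 70 = 36972 - 70 = 36902$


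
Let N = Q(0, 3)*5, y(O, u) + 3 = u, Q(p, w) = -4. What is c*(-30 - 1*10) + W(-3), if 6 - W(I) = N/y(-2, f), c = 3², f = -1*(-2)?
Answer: -374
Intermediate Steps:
f = 2
y(O, u) = -3 + u
N = -20 (N = -4*5 = -20)
c = 9
W(I) = -14 (W(I) = 6 - (-20)/(-3 + 2) = 6 - (-20)/(-1) = 6 - (-20)*(-1) = 6 - 1*20 = 6 - 20 = -14)
c*(-30 - 1*10) + W(-3) = 9*(-30 - 1*10) - 14 = 9*(-30 - 10) - 14 = 9*(-40) - 14 = -360 - 14 = -374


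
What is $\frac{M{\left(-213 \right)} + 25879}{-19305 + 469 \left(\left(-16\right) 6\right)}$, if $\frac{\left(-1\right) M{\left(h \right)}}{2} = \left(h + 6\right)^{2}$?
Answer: $\frac{1459}{1569} \approx 0.92989$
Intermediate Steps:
$M{\left(h \right)} = - 2 \left(6 + h\right)^{2}$ ($M{\left(h \right)} = - 2 \left(h + 6\right)^{2} = - 2 \left(6 + h\right)^{2}$)
$\frac{M{\left(-213 \right)} + 25879}{-19305 + 469 \left(\left(-16\right) 6\right)} = \frac{- 2 \left(6 - 213\right)^{2} + 25879}{-19305 + 469 \left(\left(-16\right) 6\right)} = \frac{- 2 \left(-207\right)^{2} + 25879}{-19305 + 469 \left(-96\right)} = \frac{\left(-2\right) 42849 + 25879}{-19305 - 45024} = \frac{-85698 + 25879}{-64329} = \left(-59819\right) \left(- \frac{1}{64329}\right) = \frac{1459}{1569}$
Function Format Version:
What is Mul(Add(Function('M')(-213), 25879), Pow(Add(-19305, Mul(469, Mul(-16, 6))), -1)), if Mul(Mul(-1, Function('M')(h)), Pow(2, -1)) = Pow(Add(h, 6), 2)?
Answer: Rational(1459, 1569) ≈ 0.92989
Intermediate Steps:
Function('M')(h) = Mul(-2, Pow(Add(6, h), 2)) (Function('M')(h) = Mul(-2, Pow(Add(h, 6), 2)) = Mul(-2, Pow(Add(6, h), 2)))
Mul(Add(Function('M')(-213), 25879), Pow(Add(-19305, Mul(469, Mul(-16, 6))), -1)) = Mul(Add(Mul(-2, Pow(Add(6, -213), 2)), 25879), Pow(Add(-19305, Mul(469, Mul(-16, 6))), -1)) = Mul(Add(Mul(-2, Pow(-207, 2)), 25879), Pow(Add(-19305, Mul(469, -96)), -1)) = Mul(Add(Mul(-2, 42849), 25879), Pow(Add(-19305, -45024), -1)) = Mul(Add(-85698, 25879), Pow(-64329, -1)) = Mul(-59819, Rational(-1, 64329)) = Rational(1459, 1569)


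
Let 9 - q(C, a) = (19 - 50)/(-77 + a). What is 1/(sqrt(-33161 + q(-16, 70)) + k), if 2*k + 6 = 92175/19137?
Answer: -674170994/37777704583387 - 162766564*I*sqrt(1624665)/37777704583387 ≈ -1.7846e-5 - 0.0054918*I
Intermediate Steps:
q(C, a) = 9 + 31/(-77 + a) (q(C, a) = 9 - (19 - 50)/(-77 + a) = 9 - (-31)/(-77 + a) = 9 + 31/(-77 + a))
k = -7549/12758 (k = -3 + (92175/19137)/2 = -3 + (92175*(1/19137))/2 = -3 + (1/2)*(30725/6379) = -3 + 30725/12758 = -7549/12758 ≈ -0.59171)
1/(sqrt(-33161 + q(-16, 70)) + k) = 1/(sqrt(-33161 + (-662 + 9*70)/(-77 + 70)) - 7549/12758) = 1/(sqrt(-33161 + (-662 + 630)/(-7)) - 7549/12758) = 1/(sqrt(-33161 - 1/7*(-32)) - 7549/12758) = 1/(sqrt(-33161 + 32/7) - 7549/12758) = 1/(sqrt(-232095/7) - 7549/12758) = 1/(I*sqrt(1624665)/7 - 7549/12758) = 1/(-7549/12758 + I*sqrt(1624665)/7)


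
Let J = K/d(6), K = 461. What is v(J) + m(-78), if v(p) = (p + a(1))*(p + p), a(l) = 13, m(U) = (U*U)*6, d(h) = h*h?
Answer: 24082861/648 ≈ 37165.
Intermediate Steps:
d(h) = h**2
m(U) = 6*U**2 (m(U) = U**2*6 = 6*U**2)
J = 461/36 (J = 461/(6**2) = 461/36 ≈ 12.806)
v(p) = 2*p*(13 + p) (v(p) = (p + 13)*(p + p) = (13 + p)*(2*p) = 2*p*(13 + p))
v(J) + m(-78) = 2*(461/36)*(13 + 461/36) + 6*(-78)**2 = 2*(461/36)*(929/36) + 6*6084 = 428269/648 + 36504 = 24082861/648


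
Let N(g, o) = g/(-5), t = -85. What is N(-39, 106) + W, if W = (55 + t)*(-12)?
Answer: 1839/5 ≈ 367.80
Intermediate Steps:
N(g, o) = -g/5 (N(g, o) = g*(-⅕) = -g/5)
W = 360 (W = (55 - 85)*(-12) = -30*(-12) = 360)
N(-39, 106) + W = -⅕*(-39) + 360 = 39/5 + 360 = 1839/5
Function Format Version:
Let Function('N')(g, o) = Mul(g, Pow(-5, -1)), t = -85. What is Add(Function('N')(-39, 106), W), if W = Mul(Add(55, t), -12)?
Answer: Rational(1839, 5) ≈ 367.80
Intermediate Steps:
Function('N')(g, o) = Mul(Rational(-1, 5), g) (Function('N')(g, o) = Mul(g, Rational(-1, 5)) = Mul(Rational(-1, 5), g))
W = 360 (W = Mul(Add(55, -85), -12) = Mul(-30, -12) = 360)
Add(Function('N')(-39, 106), W) = Add(Mul(Rational(-1, 5), -39), 360) = Add(Rational(39, 5), 360) = Rational(1839, 5)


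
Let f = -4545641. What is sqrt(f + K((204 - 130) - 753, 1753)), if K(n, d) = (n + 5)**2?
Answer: I*sqrt(4091365) ≈ 2022.7*I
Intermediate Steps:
K(n, d) = (5 + n)**2
sqrt(f + K((204 - 130) - 753, 1753)) = sqrt(-4545641 + (5 + ((204 - 130) - 753))**2) = sqrt(-4545641 + (5 + (74 - 753))**2) = sqrt(-4545641 + (5 - 679)**2) = sqrt(-4545641 + (-674)**2) = sqrt(-4545641 + 454276) = sqrt(-4091365) = I*sqrt(4091365)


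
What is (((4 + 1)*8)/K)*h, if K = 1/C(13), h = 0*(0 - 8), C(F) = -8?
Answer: 0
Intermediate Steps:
h = 0 (h = 0*(-8) = 0)
K = -⅛ (K = 1/(-8) = -⅛ ≈ -0.12500)
(((4 + 1)*8)/K)*h = (((4 + 1)*8)/(-⅛))*0 = ((5*8)*(-8))*0 = (40*(-8))*0 = -320*0 = 0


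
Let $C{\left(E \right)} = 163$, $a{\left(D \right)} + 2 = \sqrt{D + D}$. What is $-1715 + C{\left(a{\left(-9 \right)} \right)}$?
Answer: $-1552$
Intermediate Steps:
$a{\left(D \right)} = -2 + \sqrt{2} \sqrt{D}$ ($a{\left(D \right)} = -2 + \sqrt{D + D} = -2 + \sqrt{2 D} = -2 + \sqrt{2} \sqrt{D}$)
$-1715 + C{\left(a{\left(-9 \right)} \right)} = -1715 + 163 = -1552$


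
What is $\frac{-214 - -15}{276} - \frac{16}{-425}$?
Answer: $- \frac{80159}{117300} \approx -0.68337$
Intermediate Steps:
$\frac{-214 - -15}{276} - \frac{16}{-425} = \left(-214 + 15\right) \frac{1}{276} - - \frac{16}{425} = \left(-199\right) \frac{1}{276} + \frac{16}{425} = - \frac{199}{276} + \frac{16}{425} = - \frac{80159}{117300}$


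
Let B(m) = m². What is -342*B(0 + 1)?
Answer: -342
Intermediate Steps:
-342*B(0 + 1) = -342*(0 + 1)² = -342*1² = -342*1 = -342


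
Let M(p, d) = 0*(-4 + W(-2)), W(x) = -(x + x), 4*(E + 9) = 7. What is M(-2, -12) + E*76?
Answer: -551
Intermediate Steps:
E = -29/4 (E = -9 + (¼)*7 = -9 + 7/4 = -29/4 ≈ -7.2500)
W(x) = -2*x
M(p, d) = 0 (M(p, d) = 0*(-4 - 2*(-2)) = 0*(-4 + 4) = 0*0 = 0)
M(-2, -12) + E*76 = 0 - 29/4*76 = 0 - 551 = -551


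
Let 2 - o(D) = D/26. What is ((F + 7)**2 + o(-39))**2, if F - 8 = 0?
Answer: 208849/4 ≈ 52212.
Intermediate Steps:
F = 8 (F = 8 + 0 = 8)
o(D) = 2 - D/26
((F + 7)**2 + o(-39))**2 = ((8 + 7)**2 + (2 - 1/26*(-39)))**2 = (15**2 + (2 + 3/2))**2 = (225 + 7/2)**2 = (457/2)**2 = 208849/4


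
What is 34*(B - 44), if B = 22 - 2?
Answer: -816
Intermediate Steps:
B = 20
34*(B - 44) = 34*(20 - 44) = 34*(-24) = -816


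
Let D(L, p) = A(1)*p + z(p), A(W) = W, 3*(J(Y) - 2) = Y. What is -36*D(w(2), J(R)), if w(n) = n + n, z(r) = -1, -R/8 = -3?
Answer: -324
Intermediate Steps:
R = 24 (R = -8*(-3) = 24)
J(Y) = 2 + Y/3
w(n) = 2*n
D(L, p) = -1 + p (D(L, p) = 1*p - 1 = p - 1 = -1 + p)
-36*D(w(2), J(R)) = -36*(-1 + (2 + (⅓)*24)) = -36*(-1 + (2 + 8)) = -36*(-1 + 10) = -36*9 = -324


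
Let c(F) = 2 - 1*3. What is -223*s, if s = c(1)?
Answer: 223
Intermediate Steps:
c(F) = -1 (c(F) = 2 - 3 = -1)
s = -1
-223*s = -223*(-1) = 223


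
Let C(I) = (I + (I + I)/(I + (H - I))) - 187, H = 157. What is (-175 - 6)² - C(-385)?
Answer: 5234051/157 ≈ 33338.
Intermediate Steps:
C(I) = -187 + 159*I/157 (C(I) = (I + (I + I)/(I + (157 - I))) - 187 = (I + (2*I)/157) - 187 = (I + (2*I)*(1/157)) - 187 = (I + 2*I/157) - 187 = 159*I/157 - 187 = -187 + 159*I/157)
(-175 - 6)² - C(-385) = (-175 - 6)² - (-187 + (159/157)*(-385)) = (-181)² - (-187 - 61215/157) = 32761 - 1*(-90574/157) = 32761 + 90574/157 = 5234051/157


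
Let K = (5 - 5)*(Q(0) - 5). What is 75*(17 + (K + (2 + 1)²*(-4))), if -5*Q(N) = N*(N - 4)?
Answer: -1425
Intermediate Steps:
Q(N) = -N*(-4 + N)/5 (Q(N) = -N*(N - 4)/5 = -N*(-4 + N)/5)
K = 0 (K = (5 - 5)*((⅕)*0*(4 - 1*0) - 5) = 0*((⅕)*0*(4 + 0) - 5) = 0*((⅕)*0*4 - 5) = 0*(0 - 5) = 0*(-5) = 0)
75*(17 + (K + (2 + 1)²*(-4))) = 75*(17 + (0 + (2 + 1)²*(-4))) = 75*(17 + (0 + 3²*(-4))) = 75*(17 + (0 + 9*(-4))) = 75*(17 + (0 - 36)) = 75*(17 - 36) = 75*(-19) = -1425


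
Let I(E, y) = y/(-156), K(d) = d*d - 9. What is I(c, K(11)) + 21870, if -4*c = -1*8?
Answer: 852902/39 ≈ 21869.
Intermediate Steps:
c = 2 (c = -(-1)*8/4 = -¼*(-8) = 2)
K(d) = -9 + d² (K(d) = d² - 9 = -9 + d²)
I(E, y) = -y/156 (I(E, y) = y*(-1/156) = -y/156)
I(c, K(11)) + 21870 = -(-9 + 11²)/156 + 21870 = -(-9 + 121)/156 + 21870 = -1/156*112 + 21870 = -28/39 + 21870 = 852902/39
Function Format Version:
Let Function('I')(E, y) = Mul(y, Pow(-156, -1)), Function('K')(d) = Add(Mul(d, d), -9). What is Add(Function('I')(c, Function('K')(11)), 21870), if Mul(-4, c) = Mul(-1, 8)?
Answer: Rational(852902, 39) ≈ 21869.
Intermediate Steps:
c = 2 (c = Mul(Rational(-1, 4), Mul(-1, 8)) = Mul(Rational(-1, 4), -8) = 2)
Function('K')(d) = Add(-9, Pow(d, 2)) (Function('K')(d) = Add(Pow(d, 2), -9) = Add(-9, Pow(d, 2)))
Function('I')(E, y) = Mul(Rational(-1, 156), y) (Function('I')(E, y) = Mul(y, Rational(-1, 156)) = Mul(Rational(-1, 156), y))
Add(Function('I')(c, Function('K')(11)), 21870) = Add(Mul(Rational(-1, 156), Add(-9, Pow(11, 2))), 21870) = Add(Mul(Rational(-1, 156), Add(-9, 121)), 21870) = Add(Mul(Rational(-1, 156), 112), 21870) = Add(Rational(-28, 39), 21870) = Rational(852902, 39)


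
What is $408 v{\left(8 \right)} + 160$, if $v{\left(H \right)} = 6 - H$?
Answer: $-656$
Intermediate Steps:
$408 v{\left(8 \right)} + 160 = 408 \left(6 - 8\right) + 160 = 408 \left(-2\right) + 160 = -816 + 160 = -656$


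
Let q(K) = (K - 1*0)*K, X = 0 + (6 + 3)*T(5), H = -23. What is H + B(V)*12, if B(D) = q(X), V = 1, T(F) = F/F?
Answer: 949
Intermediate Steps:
T(F) = 1
X = 9 (X = 0 + (6 + 3)*1 = 0 + 9*1 = 0 + 9 = 9)
q(K) = K² (q(K) = (K + 0)*K = K*K = K²)
B(D) = 81 (B(D) = 9² = 81)
H + B(V)*12 = -23 + 81*12 = -23 + 972 = 949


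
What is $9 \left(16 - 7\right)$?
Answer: $81$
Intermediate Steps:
$9 \left(16 - 7\right) = 9 \cdot 9 = 81$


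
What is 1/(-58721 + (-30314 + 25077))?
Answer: -1/63958 ≈ -1.5635e-5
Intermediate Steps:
1/(-58721 + (-30314 + 25077)) = 1/(-58721 - 5237) = 1/(-63958) = -1/63958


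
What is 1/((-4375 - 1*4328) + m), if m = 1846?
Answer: -1/6857 ≈ -0.00014584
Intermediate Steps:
1/((-4375 - 1*4328) + m) = 1/((-4375 - 1*4328) + 1846) = 1/((-4375 - 4328) + 1846) = 1/(-8703 + 1846) = 1/(-6857) = -1/6857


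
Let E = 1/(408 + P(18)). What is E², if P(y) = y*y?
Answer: 1/535824 ≈ 1.8663e-6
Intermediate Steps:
P(y) = y²
E = 1/732 (E = 1/(408 + 18²) = 1/(408 + 324) = 1/732 ≈ 0.0013661)
E² = (1/732)² = 1/535824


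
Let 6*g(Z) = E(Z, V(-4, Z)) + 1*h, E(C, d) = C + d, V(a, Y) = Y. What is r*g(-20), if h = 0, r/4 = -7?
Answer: 560/3 ≈ 186.67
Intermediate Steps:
r = -28 (r = 4*(-7) = -28)
g(Z) = Z/3 (g(Z) = ((Z + Z) + 1*0)/6 = (2*Z + 0)/6 = (2*Z)/6 = Z/3)
r*g(-20) = -28*(-20)/3 = -28*(-20/3) = 560/3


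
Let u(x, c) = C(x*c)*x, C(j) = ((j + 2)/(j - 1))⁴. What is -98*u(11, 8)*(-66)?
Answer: 57629880000/707281 ≈ 81481.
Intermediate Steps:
C(j) = (2 + j)⁴/(-1 + j)⁴ (C(j) = ((2 + j)/(-1 + j))⁴ = (2 + j)⁴/(-1 + j)⁴)
u(x, c) = x*(2 + c*x)⁴/(-1 + c*x)⁴ (u(x, c) = ((2 + x*c)⁴/(-1 + x*c)⁴)*x = ((2 + c*x)⁴/(-1 + c*x)⁴)*x = x*(2 + c*x)⁴/(-1 + c*x)⁴)
-98*u(11, 8)*(-66) = -1078*(2 + 8*11)⁴/(-1 + 8*11)⁴*(-66) = -1078*(2 + 88)⁴/(-1 + 88)⁴*(-66) = -1078*90⁴/87⁴*(-66) = -1078*65610000/57289761*(-66) = -98*8910000/707281*(-66) = -873180000/707281*(-66) = 57629880000/707281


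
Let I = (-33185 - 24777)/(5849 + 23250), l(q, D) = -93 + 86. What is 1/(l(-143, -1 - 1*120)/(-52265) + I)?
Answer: -1520859235/3029180237 ≈ -0.50207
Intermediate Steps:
l(q, D) = -7
I = -57962/29099 ≈ -1.9919
1/(l(-143, -1 - 1*120)/(-52265) + I) = 1/(-7/(-52265) - 57962/29099) = 1/(-7*(-1/52265) - 57962/29099) = 1/(7/52265 - 57962/29099) = 1/(-3029180237/1520859235) = -1520859235/3029180237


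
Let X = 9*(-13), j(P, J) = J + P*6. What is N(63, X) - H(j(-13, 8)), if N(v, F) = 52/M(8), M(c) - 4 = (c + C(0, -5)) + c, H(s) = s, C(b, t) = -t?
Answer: 1802/25 ≈ 72.080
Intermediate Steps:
j(P, J) = J + 6*P
M(c) = 9 + 2*c (M(c) = 4 + ((c - 1*(-5)) + c) = 4 + ((c + 5) + c) = 4 + ((5 + c) + c) = 4 + (5 + 2*c) = 9 + 2*c)
X = -117
N(v, F) = 52/25 (N(v, F) = 52/(9 + 2*8) = 52/(9 + 16) = 52/25)
N(63, X) - H(j(-13, 8)) = 52/25 - (8 + 6*(-13)) = 52/25 - (8 - 78) = 52/25 - 1*(-70) = 52/25 + 70 = 1802/25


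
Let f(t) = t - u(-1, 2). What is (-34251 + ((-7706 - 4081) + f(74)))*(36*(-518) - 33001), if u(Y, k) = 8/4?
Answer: 2374097934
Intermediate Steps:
u(Y, k) = 2 (u(Y, k) = 8*(1/4) = 2)
f(t) = -2 + t (f(t) = t - 1*2 = t - 2 = -2 + t)
(-34251 + ((-7706 - 4081) + f(74)))*(36*(-518) - 33001) = (-34251 + ((-7706 - 4081) + (-2 + 74)))*(36*(-518) - 33001) = (-34251 + (-11787 + 72))*(-18648 - 33001) = (-34251 - 11715)*(-51649) = -45966*(-51649) = 2374097934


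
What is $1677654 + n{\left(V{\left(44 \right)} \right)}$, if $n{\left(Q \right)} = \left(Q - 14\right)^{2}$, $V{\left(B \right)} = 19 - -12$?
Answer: $1677943$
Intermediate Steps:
$V{\left(B \right)} = 31$ ($V{\left(B \right)} = 19 + 12 = 31$)
$n{\left(Q \right)} = \left(-14 + Q\right)^{2}$
$1677654 + n{\left(V{\left(44 \right)} \right)} = 1677654 + \left(-14 + 31\right)^{2} = 1677654 + 17^{2} = 1677654 + 289 = 1677943$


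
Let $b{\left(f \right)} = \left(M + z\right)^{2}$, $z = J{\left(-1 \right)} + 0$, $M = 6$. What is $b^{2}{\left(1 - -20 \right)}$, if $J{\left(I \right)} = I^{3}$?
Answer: $625$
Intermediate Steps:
$z = -1$ ($z = \left(-1\right)^{3} + 0 = -1 + 0 = -1$)
$b{\left(f \right)} = 25$ ($b{\left(f \right)} = \left(6 - 1\right)^{2} = 5^{2} = 25$)
$b^{2}{\left(1 - -20 \right)} = 25^{2} = 625$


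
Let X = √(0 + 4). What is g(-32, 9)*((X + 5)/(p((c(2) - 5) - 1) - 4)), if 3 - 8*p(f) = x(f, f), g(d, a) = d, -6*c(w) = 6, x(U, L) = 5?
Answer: 896/17 ≈ 52.706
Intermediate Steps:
c(w) = -1 (c(w) = -⅙*6 = -1)
X = 2 (X = √4 = 2)
p(f) = -¼ (p(f) = 3/8 - ⅛*5 = 3/8 - 5/8 = -¼)
g(-32, 9)*((X + 5)/(p((c(2) - 5) - 1) - 4)) = -32*(2 + 5)/(-¼ - 4) = -224/(-17/4) = -224*(-4)/17 = -32*(-28/17) = 896/17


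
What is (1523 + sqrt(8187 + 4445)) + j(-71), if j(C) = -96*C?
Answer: 8339 + 2*sqrt(3158) ≈ 8451.4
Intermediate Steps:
(1523 + sqrt(8187 + 4445)) + j(-71) = (1523 + sqrt(8187 + 4445)) - 96*(-71) = (1523 + sqrt(12632)) + 6816 = (1523 + 2*sqrt(3158)) + 6816 = 8339 + 2*sqrt(3158)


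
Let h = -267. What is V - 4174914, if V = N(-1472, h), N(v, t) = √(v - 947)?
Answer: -4174914 + I*√2419 ≈ -4.1749e+6 + 49.183*I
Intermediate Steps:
N(v, t) = √(-947 + v)
V = I*√2419 (V = √(-947 - 1472) = √(-2419) = I*√2419 ≈ 49.183*I)
V - 4174914 = I*√2419 - 4174914 = -4174914 + I*√2419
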